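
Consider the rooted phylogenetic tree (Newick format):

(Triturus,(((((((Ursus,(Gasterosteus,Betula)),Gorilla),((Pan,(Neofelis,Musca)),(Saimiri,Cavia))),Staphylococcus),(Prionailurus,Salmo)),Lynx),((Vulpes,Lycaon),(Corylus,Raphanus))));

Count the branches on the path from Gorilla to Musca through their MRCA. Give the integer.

6

The MRCA of Gorilla and Musca is the node subtending (((Ursus,(Gasterosteus,Betula)),Gorilla),((Pan,(Neofelis,Musca)),(Saimiri,Cavia))).
From Gorilla up to that node: 2 branches. From Musca up to the same node: 4 branches. Total: 2 + 4 = 6.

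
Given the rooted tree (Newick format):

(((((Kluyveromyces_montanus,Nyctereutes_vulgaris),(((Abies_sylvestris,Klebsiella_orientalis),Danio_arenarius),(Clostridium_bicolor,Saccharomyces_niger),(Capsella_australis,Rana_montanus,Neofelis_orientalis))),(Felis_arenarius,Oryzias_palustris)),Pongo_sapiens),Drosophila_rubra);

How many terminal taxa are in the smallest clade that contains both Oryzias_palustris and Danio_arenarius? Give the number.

12

The MRCA of Oryzias_palustris and Danio_arenarius is the node subtending (((Kluyveromyces_montanus,Nyctereutes_vulgaris),(((Abies_sylvestris,Klebsiella_orientalis),Danio_arenarius),(Clostridium_bicolor,Saccharomyces_niger),(Capsella_australis,Rana_montanus,Neofelis_orientalis))),(Felis_arenarius,Oryzias_palustris)).
That clade contains 12 terminal taxa: Abies_sylvestris, Capsella_australis, Clostridium_bicolor, Danio_arenarius, Felis_arenarius, Klebsiella_orientalis, Kluyveromyces_montanus, Neofelis_orientalis, Nyctereutes_vulgaris, Oryzias_palustris, Rana_montanus, Saccharomyces_niger.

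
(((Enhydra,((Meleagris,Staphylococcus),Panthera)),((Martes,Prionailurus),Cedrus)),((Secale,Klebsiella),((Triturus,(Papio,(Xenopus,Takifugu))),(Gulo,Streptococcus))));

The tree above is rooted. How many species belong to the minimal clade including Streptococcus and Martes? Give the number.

The MRCA of Streptococcus and Martes is the root, so the clade is the entire tree.
That clade contains 15 terminal taxa: Cedrus, Enhydra, Gulo, Klebsiella, Martes, Meleagris, Panthera, Papio, Prionailurus, Secale, Staphylococcus, Streptococcus, Takifugu, Triturus, Xenopus.

15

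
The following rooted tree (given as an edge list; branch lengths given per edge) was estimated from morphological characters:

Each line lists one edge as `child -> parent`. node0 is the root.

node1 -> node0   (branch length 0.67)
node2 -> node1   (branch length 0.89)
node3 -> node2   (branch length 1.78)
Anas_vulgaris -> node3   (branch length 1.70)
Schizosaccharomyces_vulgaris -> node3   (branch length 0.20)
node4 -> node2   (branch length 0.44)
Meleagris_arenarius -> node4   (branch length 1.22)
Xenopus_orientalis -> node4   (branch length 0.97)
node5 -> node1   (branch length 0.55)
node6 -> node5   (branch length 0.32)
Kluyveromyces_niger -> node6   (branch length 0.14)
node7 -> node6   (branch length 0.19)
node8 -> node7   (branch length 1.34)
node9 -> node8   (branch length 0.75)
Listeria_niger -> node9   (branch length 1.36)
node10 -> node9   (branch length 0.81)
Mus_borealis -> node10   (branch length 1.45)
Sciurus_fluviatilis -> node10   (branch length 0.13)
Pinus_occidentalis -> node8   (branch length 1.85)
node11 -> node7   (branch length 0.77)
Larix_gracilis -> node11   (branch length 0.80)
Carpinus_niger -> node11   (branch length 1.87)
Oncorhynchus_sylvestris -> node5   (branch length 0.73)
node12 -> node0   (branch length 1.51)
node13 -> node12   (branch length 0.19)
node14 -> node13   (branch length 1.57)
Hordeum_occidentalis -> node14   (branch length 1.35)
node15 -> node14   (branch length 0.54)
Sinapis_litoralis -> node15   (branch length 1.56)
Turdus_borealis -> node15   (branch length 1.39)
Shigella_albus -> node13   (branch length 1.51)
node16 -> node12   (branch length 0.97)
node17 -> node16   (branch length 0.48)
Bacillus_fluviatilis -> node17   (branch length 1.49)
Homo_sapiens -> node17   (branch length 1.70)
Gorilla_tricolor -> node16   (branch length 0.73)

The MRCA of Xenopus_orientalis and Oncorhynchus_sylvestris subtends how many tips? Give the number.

12

The MRCA of Xenopus_orientalis and Oncorhynchus_sylvestris is the node subtending (((Anas_vulgaris,Schizosaccharomyces_vulgaris),(Meleagris_arenarius,Xenopus_orientalis)),((Kluyveromyces_niger,(((Listeria_niger,(Mus_borealis,Sciurus_fluviatilis)),Pinus_occidentalis),(Larix_gracilis,Carpinus_niger))),Oncorhynchus_sylvestris)).
That clade contains 12 terminal taxa: Anas_vulgaris, Carpinus_niger, Kluyveromyces_niger, Larix_gracilis, Listeria_niger, Meleagris_arenarius, Mus_borealis, Oncorhynchus_sylvestris, Pinus_occidentalis, Schizosaccharomyces_vulgaris, Sciurus_fluviatilis, Xenopus_orientalis.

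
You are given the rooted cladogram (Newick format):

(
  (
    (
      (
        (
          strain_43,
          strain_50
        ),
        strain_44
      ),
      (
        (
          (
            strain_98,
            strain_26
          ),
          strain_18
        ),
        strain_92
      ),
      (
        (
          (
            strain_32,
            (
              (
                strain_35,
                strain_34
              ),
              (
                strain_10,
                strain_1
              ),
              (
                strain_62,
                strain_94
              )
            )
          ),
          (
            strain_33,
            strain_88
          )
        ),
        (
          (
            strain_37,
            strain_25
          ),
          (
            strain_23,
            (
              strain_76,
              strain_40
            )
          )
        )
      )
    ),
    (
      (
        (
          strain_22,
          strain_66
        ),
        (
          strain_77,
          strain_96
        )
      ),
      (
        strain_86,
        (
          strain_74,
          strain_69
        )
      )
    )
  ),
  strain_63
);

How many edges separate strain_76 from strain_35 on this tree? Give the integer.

The MRCA of strain_76 and strain_35 is the node subtending (((strain_32,((strain_35,strain_34),(strain_10,strain_1),(strain_62,strain_94))),(strain_33,strain_88)),((strain_37,strain_25),(strain_23,(strain_76,strain_40)))).
From strain_76 up to that node: 4 branches. From strain_35 up to the same node: 5 branches. Total: 4 + 5 = 9.

9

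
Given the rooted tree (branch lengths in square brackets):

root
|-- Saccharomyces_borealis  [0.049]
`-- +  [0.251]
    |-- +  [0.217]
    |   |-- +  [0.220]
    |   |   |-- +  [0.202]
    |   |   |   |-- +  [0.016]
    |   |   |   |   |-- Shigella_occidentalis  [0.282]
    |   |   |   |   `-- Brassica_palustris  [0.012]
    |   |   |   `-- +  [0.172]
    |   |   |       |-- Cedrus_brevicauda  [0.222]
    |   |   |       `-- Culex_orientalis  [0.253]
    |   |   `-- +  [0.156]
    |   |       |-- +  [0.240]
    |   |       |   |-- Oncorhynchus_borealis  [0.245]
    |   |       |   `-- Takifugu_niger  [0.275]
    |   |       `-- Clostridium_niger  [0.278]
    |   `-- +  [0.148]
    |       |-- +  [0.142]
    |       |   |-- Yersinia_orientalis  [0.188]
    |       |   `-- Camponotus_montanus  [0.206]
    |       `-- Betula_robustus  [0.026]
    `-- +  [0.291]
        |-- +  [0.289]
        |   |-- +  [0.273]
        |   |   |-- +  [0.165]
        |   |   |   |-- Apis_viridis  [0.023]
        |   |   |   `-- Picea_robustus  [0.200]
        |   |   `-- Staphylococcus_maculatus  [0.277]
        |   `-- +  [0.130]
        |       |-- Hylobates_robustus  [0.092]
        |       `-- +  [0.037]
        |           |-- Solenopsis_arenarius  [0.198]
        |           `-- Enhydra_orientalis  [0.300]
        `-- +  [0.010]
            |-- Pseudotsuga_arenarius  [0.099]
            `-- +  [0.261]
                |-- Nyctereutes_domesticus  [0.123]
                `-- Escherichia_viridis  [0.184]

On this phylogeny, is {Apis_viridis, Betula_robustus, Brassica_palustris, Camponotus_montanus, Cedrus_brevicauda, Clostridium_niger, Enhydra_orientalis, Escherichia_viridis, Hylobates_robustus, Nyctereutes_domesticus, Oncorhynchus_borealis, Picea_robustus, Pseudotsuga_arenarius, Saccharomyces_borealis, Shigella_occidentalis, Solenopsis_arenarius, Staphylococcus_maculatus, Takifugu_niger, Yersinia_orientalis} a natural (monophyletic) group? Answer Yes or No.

No

The MRCA of the listed taxa is the root, so the smallest clade containing them is the whole tree.
That clade also contains Culex_orientalis, which is not in the proposed group, so the group is not monophyletic.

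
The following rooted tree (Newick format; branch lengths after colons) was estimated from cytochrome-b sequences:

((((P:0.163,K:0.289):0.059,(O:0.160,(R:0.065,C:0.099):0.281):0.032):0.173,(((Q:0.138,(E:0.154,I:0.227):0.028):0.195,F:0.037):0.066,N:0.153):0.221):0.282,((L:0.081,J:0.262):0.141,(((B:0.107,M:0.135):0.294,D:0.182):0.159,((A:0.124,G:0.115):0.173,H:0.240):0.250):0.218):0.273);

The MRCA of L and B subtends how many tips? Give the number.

8

The MRCA of L and B is the node subtending ((L,J),(((B,M),D),((A,G),H))).
That clade contains 8 terminal taxa: A, B, D, G, H, J, L, M.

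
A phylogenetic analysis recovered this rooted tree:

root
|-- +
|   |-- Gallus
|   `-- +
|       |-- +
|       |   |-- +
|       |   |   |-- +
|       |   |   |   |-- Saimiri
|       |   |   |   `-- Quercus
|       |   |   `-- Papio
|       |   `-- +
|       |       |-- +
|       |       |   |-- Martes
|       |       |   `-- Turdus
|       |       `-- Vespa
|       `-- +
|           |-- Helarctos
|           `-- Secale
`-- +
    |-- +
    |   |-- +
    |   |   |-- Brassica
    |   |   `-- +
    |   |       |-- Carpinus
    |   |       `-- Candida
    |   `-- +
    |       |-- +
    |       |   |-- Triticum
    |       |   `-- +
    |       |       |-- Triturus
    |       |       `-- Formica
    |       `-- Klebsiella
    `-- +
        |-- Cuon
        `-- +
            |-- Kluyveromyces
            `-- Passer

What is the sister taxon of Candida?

Carpinus

Candida attaches to the tree at the node subtending (Carpinus,Candida).
The other lineage descending from that same node — the sister group — is the single tip Carpinus.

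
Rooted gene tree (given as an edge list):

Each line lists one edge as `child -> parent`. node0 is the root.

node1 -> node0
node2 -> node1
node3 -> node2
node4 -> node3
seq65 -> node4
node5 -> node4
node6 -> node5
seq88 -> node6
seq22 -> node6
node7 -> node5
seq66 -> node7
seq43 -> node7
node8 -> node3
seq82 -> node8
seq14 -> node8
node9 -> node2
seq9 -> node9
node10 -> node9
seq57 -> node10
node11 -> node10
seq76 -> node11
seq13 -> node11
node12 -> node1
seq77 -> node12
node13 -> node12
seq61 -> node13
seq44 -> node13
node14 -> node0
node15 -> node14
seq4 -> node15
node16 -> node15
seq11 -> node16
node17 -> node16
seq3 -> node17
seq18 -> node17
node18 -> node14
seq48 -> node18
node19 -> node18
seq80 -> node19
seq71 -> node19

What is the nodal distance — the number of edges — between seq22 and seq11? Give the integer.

11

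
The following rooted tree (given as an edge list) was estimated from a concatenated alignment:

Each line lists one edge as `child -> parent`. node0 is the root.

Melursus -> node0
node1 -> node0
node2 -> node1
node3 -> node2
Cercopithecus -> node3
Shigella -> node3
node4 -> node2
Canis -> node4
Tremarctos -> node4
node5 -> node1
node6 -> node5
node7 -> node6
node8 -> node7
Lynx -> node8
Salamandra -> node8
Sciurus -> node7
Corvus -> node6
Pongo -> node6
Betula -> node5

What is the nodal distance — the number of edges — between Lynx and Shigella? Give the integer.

8

The MRCA of Lynx and Shigella is the node subtending (((Cercopithecus,Shigella),(Canis,Tremarctos)),((((Lynx,Salamandra),Sciurus),Corvus,Pongo),Betula)).
From Lynx up to that node: 5 branches. From Shigella up to the same node: 3 branches. Total: 5 + 3 = 8.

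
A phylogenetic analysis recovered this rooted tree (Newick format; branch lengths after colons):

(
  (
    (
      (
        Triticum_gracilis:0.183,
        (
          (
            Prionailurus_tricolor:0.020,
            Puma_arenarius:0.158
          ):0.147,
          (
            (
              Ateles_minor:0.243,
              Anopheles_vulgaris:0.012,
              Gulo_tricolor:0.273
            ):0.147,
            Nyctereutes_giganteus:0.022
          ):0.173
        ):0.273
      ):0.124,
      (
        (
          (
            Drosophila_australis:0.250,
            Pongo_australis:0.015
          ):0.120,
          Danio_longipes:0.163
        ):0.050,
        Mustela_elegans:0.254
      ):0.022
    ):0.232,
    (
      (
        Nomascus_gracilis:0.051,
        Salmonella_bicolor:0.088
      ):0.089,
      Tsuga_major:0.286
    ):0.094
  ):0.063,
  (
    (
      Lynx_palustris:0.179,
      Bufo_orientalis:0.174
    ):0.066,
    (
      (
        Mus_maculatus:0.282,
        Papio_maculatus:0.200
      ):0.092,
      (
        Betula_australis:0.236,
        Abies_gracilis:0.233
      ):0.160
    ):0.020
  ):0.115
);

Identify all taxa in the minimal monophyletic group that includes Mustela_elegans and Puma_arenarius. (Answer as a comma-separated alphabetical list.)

Anopheles_vulgaris, Ateles_minor, Danio_longipes, Drosophila_australis, Gulo_tricolor, Mustela_elegans, Nyctereutes_giganteus, Pongo_australis, Prionailurus_tricolor, Puma_arenarius, Triticum_gracilis

Tracing Mustela_elegans: it sits inside (((Drosophila_australis,Pongo_australis),Danio_longipes),Mustela_elegans).
Tracing Puma_arenarius: it sits inside (Prionailurus_tricolor,Puma_arenarius).
The smallest clade enclosing both is ((Triticum_gracilis,((Prionailurus_tricolor,Puma_arenarius),((Ateles_minor,Anopheles_vulgaris,Gulo_tricolor),Nyctereutes_giganteus))),(((Drosophila_australis,Pongo_australis),Danio_longipes),Mustela_elegans)); the answer is its 11 terminal taxa in alphabetical order.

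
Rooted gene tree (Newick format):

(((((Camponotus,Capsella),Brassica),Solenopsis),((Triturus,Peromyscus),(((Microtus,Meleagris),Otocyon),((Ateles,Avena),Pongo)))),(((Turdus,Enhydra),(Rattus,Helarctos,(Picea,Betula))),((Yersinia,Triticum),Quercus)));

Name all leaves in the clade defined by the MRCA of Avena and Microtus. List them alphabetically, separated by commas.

Ateles, Avena, Meleagris, Microtus, Otocyon, Pongo

Tracing Avena: it sits inside (Ateles,Avena).
Tracing Microtus: it sits inside (Microtus,Meleagris).
The smallest clade enclosing both is (((Microtus,Meleagris),Otocyon),((Ateles,Avena),Pongo)); the answer is its 6 terminal taxa in alphabetical order.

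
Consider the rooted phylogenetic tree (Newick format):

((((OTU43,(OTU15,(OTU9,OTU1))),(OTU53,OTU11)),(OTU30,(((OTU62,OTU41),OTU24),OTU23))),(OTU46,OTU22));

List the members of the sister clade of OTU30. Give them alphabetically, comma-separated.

OTU30 attaches to the tree at the node subtending (OTU30,(((OTU62,OTU41),OTU24),OTU23)).
The other lineage descending from that same node — the sister group — is (((OTU62,OTU41),OTU24),OTU23); its 4 tips in alphabetical order are the answer.

OTU23, OTU24, OTU41, OTU62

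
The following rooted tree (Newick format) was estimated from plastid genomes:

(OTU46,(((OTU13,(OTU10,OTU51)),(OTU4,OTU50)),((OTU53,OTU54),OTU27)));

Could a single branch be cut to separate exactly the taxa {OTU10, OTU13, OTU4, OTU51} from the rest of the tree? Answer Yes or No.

The MRCA of the listed taxa subtends ((OTU13,(OTU10,OTU51)),(OTU4,OTU50)).
That clade also contains OTU50, which is not in the proposed group, so the group is not monophyletic.

No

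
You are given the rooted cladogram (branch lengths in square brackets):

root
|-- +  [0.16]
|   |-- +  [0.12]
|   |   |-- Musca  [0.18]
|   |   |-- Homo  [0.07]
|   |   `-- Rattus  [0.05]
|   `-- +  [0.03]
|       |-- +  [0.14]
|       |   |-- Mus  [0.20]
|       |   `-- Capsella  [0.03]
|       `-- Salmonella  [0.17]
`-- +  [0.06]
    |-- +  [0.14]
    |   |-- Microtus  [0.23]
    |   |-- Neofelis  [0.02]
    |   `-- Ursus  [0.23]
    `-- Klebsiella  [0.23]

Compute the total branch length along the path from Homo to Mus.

The path runs Homo → … → MRCA → … → Mus; the MRCA is the node subtending ((Musca,Homo,Rattus),((Mus,Capsella),Salmonella)).
Branch lengths along that path: 0.07 + 0.12 + 0.03 + 0.14 + 0.20 = 0.56.

0.56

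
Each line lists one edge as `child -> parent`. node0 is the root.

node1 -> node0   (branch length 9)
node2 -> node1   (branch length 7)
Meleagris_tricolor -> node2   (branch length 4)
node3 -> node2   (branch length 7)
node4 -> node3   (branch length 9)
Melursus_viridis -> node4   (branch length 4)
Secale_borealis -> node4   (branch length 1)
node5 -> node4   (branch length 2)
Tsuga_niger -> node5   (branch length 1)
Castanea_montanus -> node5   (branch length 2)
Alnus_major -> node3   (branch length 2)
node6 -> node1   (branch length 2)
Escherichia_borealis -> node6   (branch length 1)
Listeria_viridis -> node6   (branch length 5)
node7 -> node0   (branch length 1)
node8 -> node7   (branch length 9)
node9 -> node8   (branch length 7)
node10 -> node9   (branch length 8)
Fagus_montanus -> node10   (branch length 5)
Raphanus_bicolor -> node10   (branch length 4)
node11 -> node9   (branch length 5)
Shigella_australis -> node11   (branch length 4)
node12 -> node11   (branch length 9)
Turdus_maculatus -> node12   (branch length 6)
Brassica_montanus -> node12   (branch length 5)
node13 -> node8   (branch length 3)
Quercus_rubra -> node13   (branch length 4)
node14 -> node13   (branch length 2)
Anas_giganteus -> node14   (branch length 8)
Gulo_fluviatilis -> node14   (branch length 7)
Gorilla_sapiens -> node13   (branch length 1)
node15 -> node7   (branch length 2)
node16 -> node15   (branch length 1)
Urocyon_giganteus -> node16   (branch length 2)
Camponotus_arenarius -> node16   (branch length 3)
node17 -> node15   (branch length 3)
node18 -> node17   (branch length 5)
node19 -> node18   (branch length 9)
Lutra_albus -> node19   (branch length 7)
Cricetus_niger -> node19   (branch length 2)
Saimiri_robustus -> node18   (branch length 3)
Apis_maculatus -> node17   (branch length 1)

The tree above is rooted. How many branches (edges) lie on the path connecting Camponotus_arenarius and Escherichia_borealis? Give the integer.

7

The MRCA of Camponotus_arenarius and Escherichia_borealis is the root of the tree.
From Camponotus_arenarius up to that node: 4 branches. From Escherichia_borealis up to the same node: 3 branches. Total: 4 + 3 = 7.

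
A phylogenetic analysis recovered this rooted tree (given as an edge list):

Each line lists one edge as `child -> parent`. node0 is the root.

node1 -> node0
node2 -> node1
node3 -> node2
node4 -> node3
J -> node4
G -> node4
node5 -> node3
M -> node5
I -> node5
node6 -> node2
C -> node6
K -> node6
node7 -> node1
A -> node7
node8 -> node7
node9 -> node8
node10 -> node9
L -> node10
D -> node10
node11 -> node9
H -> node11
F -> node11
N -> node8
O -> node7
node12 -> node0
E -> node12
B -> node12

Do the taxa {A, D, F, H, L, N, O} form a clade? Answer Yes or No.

Yes

The most recent common ancestor of these taxa subtends (A,(((L,D),(H,F)),N),O).
That clade has exactly 7 tips — every listed taxon and nothing else — so the group is monophyletic.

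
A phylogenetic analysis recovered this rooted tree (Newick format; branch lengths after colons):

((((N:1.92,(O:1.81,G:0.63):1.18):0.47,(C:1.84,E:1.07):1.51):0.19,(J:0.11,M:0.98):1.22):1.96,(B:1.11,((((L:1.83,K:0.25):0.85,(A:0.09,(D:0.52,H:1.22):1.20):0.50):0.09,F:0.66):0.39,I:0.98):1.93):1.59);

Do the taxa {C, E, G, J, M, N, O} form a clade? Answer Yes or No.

The most recent common ancestor of these taxa subtends (((N,(O,G)),(C,E)),(J,M)).
That clade has exactly 7 tips — every listed taxon and nothing else — so the group is monophyletic.

Yes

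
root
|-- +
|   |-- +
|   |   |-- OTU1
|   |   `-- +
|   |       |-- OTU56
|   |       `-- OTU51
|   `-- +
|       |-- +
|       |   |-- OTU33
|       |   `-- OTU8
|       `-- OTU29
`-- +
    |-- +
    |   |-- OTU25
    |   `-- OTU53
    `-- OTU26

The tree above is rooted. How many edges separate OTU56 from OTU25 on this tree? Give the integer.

7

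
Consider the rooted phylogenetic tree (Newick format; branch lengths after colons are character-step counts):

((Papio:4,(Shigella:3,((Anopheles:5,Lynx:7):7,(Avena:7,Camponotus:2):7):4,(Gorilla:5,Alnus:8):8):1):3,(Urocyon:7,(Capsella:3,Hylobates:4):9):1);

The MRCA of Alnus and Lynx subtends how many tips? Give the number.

The MRCA of Alnus and Lynx is the node subtending (Shigella,((Anopheles,Lynx),(Avena,Camponotus)),(Gorilla,Alnus)).
That clade contains 7 terminal taxa: Alnus, Anopheles, Avena, Camponotus, Gorilla, Lynx, Shigella.

7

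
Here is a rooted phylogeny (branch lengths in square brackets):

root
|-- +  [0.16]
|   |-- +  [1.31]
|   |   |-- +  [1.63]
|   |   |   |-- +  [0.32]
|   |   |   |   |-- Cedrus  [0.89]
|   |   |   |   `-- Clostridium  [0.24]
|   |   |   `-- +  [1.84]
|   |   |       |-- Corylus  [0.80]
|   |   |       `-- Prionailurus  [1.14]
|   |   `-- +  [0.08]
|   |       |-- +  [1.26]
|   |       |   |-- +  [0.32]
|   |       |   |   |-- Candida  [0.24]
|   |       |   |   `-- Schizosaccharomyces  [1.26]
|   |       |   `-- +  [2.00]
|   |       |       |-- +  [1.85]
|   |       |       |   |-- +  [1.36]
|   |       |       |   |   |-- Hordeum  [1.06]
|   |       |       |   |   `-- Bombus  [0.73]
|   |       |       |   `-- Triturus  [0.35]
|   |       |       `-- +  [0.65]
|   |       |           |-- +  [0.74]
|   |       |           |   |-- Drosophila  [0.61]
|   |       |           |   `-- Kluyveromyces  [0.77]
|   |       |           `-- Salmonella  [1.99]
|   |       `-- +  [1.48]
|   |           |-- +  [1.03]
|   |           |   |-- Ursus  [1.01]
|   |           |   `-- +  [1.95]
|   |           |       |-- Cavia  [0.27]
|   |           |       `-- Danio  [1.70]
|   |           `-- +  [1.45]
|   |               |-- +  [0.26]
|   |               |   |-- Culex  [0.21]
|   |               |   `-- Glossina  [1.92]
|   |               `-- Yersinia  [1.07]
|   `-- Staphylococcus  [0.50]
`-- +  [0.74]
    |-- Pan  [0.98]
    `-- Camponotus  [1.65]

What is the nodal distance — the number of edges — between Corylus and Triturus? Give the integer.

The MRCA of Corylus and Triturus is the node subtending (((Cedrus,Clostridium),(Corylus,Prionailurus)),(((Candida,Schizosaccharomyces),(((Hordeum,Bombus),Triturus),((Drosophila,Kluyveromyces),Salmonella))),((Ursus,(Cavia,Danio)),((Culex,Glossina),Yersinia)))).
From Corylus up to that node: 3 branches. From Triturus up to the same node: 5 branches. Total: 3 + 5 = 8.

8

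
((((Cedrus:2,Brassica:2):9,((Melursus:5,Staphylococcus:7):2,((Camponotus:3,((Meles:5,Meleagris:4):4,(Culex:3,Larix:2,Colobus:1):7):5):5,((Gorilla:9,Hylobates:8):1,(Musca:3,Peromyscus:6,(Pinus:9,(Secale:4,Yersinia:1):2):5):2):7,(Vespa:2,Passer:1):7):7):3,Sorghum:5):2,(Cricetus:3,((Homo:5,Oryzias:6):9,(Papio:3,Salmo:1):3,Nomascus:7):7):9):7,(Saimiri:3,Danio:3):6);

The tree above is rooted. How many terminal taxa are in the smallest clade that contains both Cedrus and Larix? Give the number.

20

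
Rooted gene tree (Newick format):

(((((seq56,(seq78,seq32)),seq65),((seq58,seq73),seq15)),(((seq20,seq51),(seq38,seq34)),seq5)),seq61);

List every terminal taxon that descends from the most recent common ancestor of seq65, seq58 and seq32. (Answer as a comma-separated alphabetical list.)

seq15, seq32, seq56, seq58, seq65, seq73, seq78

Tracing seq65: it sits inside ((seq56,(seq78,seq32)),seq65).
Tracing seq58: it sits inside (seq58,seq73).
Tracing seq32: it sits inside (seq78,seq32).
The smallest clade enclosing all 3 is (((seq56,(seq78,seq32)),seq65),((seq58,seq73),seq15)); the answer is its 7 terminal taxa in alphabetical order.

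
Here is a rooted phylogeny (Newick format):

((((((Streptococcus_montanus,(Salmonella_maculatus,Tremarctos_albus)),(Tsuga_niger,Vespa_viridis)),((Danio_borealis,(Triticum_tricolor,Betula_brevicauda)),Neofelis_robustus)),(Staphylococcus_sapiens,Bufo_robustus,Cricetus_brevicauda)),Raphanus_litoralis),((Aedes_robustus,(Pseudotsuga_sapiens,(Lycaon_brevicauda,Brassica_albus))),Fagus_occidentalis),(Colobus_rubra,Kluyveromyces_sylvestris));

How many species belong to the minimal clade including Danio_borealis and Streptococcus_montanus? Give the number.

The MRCA of Danio_borealis and Streptococcus_montanus is the node subtending (((Streptococcus_montanus,(Salmonella_maculatus,Tremarctos_albus)),(Tsuga_niger,Vespa_viridis)),((Danio_borealis,(Triticum_tricolor,Betula_brevicauda)),Neofelis_robustus)).
That clade contains 9 terminal taxa: Betula_brevicauda, Danio_borealis, Neofelis_robustus, Salmonella_maculatus, Streptococcus_montanus, Tremarctos_albus, Triticum_tricolor, Tsuga_niger, Vespa_viridis.

9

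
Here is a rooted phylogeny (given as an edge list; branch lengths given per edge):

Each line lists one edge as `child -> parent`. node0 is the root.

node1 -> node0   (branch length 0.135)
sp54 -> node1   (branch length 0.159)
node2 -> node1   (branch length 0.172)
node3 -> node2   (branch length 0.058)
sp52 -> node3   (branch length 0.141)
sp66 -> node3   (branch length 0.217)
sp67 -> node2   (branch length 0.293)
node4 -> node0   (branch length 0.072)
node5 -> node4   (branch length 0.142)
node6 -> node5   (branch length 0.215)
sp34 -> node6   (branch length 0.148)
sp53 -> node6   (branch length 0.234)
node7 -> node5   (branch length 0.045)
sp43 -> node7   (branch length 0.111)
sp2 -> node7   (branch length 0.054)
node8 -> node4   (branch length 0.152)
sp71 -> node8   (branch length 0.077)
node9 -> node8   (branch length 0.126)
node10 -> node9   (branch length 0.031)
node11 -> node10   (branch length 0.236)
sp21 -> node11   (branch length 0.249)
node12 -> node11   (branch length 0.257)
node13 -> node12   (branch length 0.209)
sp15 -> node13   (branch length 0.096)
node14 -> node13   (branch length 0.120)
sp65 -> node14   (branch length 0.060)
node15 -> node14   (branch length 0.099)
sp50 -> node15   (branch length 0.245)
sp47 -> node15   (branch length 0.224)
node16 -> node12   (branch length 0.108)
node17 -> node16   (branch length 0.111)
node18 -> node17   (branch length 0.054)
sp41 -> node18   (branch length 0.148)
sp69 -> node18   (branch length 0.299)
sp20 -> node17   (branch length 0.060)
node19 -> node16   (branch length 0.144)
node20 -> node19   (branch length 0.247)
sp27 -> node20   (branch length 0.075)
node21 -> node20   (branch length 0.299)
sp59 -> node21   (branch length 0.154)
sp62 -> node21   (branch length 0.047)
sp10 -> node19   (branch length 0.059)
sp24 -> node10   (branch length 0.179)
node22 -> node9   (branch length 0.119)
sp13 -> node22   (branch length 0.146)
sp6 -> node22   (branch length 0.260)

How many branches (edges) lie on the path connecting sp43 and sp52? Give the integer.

8

The MRCA of sp43 and sp52 is the root of the tree.
From sp43 up to that node: 4 branches. From sp52 up to the same node: 4 branches. Total: 4 + 4 = 8.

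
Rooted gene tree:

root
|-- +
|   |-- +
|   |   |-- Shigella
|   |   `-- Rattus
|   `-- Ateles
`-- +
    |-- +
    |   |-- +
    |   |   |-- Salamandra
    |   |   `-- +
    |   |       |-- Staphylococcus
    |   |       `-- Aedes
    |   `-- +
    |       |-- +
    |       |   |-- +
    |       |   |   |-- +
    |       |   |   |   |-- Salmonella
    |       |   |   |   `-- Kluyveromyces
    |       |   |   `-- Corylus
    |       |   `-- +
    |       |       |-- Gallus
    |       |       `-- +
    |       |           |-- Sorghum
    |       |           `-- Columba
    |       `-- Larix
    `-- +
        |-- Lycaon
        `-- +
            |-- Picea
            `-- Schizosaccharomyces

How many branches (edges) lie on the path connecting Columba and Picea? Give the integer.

9

The MRCA of Columba and Picea is the node subtending (((Salamandra,(Staphylococcus,Aedes)),((((Salmonella,Kluyveromyces),Corylus),(Gallus,(Sorghum,Columba))),Larix)),(Lycaon,(Picea,Schizosaccharomyces))).
From Columba up to that node: 6 branches. From Picea up to the same node: 3 branches. Total: 6 + 3 = 9.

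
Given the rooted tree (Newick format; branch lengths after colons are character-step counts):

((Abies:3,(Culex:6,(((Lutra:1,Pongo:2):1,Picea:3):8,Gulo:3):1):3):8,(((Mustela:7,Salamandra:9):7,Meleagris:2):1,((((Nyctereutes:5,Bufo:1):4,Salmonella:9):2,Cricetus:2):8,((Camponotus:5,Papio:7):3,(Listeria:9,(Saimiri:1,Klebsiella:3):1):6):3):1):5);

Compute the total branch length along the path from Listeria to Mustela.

The path runs Listeria → … → MRCA → … → Mustela; the MRCA is the node subtending (((Mustela,Salamandra),Meleagris),((((Nyctereutes,Bufo),Salmonella),Cricetus),((Camponotus,Papio),(Listeria,(Saimiri,Klebsiella))))).
Branch lengths along that path: 9 + 6 + 3 + 1 + 1 + 7 + 7 = 34.

34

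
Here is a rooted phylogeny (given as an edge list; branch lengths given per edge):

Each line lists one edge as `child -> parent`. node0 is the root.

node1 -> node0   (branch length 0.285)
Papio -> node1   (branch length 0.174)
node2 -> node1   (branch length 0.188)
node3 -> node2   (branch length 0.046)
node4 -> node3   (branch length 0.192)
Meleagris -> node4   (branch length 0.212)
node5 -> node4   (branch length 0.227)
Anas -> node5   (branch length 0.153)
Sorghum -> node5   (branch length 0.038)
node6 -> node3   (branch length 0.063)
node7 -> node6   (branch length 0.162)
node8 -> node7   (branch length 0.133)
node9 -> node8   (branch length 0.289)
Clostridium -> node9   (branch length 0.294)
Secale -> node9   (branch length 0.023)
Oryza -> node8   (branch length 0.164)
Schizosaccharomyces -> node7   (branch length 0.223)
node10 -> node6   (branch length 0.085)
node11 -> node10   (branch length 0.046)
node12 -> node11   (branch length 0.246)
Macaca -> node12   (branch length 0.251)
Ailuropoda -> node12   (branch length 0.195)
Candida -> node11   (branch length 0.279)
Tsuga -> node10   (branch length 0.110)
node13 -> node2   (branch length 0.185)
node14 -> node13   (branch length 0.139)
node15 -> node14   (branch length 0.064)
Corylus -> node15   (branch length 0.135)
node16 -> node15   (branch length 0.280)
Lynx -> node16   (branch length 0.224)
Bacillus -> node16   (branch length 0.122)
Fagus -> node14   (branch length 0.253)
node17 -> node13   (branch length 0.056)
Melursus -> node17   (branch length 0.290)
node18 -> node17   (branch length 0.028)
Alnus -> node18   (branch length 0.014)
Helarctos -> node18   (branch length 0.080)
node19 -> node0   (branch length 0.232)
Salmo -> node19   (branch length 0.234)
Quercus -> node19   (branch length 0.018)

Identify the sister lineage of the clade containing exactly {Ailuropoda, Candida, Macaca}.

Tsuga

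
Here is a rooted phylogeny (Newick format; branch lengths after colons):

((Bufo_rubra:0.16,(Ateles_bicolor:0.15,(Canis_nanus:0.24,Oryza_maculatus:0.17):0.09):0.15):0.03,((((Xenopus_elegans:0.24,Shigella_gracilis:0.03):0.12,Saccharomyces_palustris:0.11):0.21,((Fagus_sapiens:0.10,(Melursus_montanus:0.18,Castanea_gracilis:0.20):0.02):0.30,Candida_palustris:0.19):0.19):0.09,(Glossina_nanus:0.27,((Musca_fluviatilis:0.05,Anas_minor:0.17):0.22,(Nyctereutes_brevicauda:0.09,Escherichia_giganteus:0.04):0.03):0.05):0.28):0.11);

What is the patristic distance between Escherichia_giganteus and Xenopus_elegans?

The path runs Escherichia_giganteus → … → MRCA → … → Xenopus_elegans; the MRCA is the node subtending ((((Xenopus_elegans,Shigella_gracilis),Saccharomyces_palustris),((Fagus_sapiens,(Melursus_montanus,Castanea_gracilis)),Candida_palustris)),(Glossina_nanus,((Musca_fluviatilis,Anas_minor),(Nyctereutes_brevicauda,Escherichia_giganteus)))).
Branch lengths along that path: 0.04 + 0.03 + 0.05 + 0.28 + 0.09 + 0.21 + 0.12 + 0.24 = 1.06.

1.06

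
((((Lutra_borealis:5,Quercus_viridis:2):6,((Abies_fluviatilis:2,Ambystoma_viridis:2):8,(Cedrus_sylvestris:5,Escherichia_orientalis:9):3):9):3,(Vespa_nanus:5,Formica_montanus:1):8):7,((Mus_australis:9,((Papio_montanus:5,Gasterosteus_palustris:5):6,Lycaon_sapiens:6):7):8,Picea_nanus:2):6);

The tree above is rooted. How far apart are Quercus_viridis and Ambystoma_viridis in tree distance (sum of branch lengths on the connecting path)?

27

The path runs Quercus_viridis → … → MRCA → … → Ambystoma_viridis; the MRCA is the node subtending ((Lutra_borealis,Quercus_viridis),((Abies_fluviatilis,Ambystoma_viridis),(Cedrus_sylvestris,Escherichia_orientalis))).
Branch lengths along that path: 2 + 6 + 9 + 8 + 2 = 27.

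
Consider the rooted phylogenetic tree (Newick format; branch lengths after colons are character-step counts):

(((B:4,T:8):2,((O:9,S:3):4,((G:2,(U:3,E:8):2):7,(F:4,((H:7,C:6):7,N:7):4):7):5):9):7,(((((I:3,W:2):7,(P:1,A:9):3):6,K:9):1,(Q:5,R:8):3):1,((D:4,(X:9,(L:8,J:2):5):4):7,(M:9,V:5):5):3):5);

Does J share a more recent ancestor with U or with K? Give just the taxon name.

K

The MRCA of J and K subtends (((((I,W),(P,A)),K),(Q,R)),((D,(X,(L,J))),(M,V))) (13 taxa).
The MRCA of J and U is the root, subtending the entire tree (24 taxa).
The first is nested inside the second, so J shares a more recent common ancestor with K.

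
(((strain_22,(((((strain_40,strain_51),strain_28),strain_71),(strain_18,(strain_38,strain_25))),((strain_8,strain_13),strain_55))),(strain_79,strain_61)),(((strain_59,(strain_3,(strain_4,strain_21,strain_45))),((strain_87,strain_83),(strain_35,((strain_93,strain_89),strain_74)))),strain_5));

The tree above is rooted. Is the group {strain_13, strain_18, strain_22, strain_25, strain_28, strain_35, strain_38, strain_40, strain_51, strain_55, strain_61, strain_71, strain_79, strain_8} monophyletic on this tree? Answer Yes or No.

No

The MRCA of the listed taxa is the root, so the smallest clade containing them is the whole tree.
That clade also contains strain_21, strain_3, strain_4, strain_45, strain_5, strain_59, strain_74, strain_83, strain_87, strain_89, strain_93, which are not in the proposed group, so the group is not monophyletic.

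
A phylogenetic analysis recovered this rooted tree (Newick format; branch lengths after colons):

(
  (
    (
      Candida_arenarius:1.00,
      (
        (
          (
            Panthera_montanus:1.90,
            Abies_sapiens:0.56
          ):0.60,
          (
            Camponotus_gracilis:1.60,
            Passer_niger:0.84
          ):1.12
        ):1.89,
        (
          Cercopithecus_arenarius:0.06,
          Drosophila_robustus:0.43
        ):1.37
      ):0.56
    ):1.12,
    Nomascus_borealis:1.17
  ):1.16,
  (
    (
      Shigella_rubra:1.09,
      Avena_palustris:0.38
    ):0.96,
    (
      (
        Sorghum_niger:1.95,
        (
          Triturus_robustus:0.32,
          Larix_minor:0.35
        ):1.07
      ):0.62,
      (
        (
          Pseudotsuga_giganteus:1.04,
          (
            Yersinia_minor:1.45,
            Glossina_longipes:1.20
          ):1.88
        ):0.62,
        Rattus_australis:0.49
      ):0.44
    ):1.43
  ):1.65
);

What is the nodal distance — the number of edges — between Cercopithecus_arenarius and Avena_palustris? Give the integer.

The MRCA of Cercopithecus_arenarius and Avena_palustris is the root of the tree.
From Cercopithecus_arenarius up to that node: 5 branches. From Avena_palustris up to the same node: 3 branches. Total: 5 + 3 = 8.

8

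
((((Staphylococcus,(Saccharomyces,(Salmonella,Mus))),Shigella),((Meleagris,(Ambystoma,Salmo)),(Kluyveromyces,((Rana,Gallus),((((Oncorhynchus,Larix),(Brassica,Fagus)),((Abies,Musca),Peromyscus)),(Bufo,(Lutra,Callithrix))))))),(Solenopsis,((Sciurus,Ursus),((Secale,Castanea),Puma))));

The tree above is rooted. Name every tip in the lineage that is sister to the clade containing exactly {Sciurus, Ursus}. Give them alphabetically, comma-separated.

Castanea, Puma, Secale

The clade containing exactly {Sciurus, Ursus} attaches to the tree at the node subtending ((Sciurus,Ursus),((Secale,Castanea),Puma)).
The other lineage descending from that same node — the sister group — is ((Secale,Castanea),Puma); its 3 tips in alphabetical order are the answer.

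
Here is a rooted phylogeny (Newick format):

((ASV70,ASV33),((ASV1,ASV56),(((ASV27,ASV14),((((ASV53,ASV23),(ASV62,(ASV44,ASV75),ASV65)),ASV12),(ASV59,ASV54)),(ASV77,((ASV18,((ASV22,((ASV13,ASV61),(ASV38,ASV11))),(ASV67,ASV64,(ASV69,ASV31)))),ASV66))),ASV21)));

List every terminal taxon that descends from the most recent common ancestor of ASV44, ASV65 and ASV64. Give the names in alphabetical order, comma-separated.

ASV11, ASV12, ASV13, ASV14, ASV18, ASV22, ASV23, ASV27, ASV31, ASV38, ASV44, ASV53, ASV54, ASV59, ASV61, ASV62, ASV64, ASV65, ASV66, ASV67, ASV69, ASV75, ASV77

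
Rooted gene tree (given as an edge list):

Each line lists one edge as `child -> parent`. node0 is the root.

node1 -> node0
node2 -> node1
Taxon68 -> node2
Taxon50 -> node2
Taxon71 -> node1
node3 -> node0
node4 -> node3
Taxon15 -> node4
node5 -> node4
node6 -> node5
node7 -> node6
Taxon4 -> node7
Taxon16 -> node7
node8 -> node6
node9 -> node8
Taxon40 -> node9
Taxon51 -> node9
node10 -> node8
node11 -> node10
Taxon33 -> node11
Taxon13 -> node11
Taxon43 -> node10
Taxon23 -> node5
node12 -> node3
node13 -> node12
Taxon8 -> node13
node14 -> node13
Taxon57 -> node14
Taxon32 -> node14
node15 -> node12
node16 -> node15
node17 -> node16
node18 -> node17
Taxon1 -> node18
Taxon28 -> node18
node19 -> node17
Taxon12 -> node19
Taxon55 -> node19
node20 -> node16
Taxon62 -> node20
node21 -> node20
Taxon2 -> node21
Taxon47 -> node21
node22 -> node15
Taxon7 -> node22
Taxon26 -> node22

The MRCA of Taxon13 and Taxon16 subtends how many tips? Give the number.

7

The MRCA of Taxon13 and Taxon16 is the node subtending ((Taxon4,Taxon16),((Taxon40,Taxon51),((Taxon33,Taxon13),Taxon43))).
That clade contains 7 terminal taxa: Taxon13, Taxon16, Taxon33, Taxon4, Taxon40, Taxon43, Taxon51.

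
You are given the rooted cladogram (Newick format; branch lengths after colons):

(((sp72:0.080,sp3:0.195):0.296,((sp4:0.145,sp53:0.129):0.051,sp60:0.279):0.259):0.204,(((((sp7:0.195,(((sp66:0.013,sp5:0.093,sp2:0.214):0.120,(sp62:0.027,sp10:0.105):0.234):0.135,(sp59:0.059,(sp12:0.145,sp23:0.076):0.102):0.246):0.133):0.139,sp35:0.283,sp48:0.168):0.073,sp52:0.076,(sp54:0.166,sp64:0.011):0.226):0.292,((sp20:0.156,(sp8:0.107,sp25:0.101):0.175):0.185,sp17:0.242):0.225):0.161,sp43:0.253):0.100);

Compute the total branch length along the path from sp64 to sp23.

1.006

The path runs sp64 → … → MRCA → … → sp23; the MRCA is the node subtending (((sp7,(((sp66,sp5,sp2),(sp62,sp10)),(sp59,(sp12,sp23)))),sp35,sp48),sp52,(sp54,sp64)).
Branch lengths along that path: 0.011 + 0.226 + 0.073 + 0.139 + 0.133 + 0.246 + 0.102 + 0.076 = 1.006.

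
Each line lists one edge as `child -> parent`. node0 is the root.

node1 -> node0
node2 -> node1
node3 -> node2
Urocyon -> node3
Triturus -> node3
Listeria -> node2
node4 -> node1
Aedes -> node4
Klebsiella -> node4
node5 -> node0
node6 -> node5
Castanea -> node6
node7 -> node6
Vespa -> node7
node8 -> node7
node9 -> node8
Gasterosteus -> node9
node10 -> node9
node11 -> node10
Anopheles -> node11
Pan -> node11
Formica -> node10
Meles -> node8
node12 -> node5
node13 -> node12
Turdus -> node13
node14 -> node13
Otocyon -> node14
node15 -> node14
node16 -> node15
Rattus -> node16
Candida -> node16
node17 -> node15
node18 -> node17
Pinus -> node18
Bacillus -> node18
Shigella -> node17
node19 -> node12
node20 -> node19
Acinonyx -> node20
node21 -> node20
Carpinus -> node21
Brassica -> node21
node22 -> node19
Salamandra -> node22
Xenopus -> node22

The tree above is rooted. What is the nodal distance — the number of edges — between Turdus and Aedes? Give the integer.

7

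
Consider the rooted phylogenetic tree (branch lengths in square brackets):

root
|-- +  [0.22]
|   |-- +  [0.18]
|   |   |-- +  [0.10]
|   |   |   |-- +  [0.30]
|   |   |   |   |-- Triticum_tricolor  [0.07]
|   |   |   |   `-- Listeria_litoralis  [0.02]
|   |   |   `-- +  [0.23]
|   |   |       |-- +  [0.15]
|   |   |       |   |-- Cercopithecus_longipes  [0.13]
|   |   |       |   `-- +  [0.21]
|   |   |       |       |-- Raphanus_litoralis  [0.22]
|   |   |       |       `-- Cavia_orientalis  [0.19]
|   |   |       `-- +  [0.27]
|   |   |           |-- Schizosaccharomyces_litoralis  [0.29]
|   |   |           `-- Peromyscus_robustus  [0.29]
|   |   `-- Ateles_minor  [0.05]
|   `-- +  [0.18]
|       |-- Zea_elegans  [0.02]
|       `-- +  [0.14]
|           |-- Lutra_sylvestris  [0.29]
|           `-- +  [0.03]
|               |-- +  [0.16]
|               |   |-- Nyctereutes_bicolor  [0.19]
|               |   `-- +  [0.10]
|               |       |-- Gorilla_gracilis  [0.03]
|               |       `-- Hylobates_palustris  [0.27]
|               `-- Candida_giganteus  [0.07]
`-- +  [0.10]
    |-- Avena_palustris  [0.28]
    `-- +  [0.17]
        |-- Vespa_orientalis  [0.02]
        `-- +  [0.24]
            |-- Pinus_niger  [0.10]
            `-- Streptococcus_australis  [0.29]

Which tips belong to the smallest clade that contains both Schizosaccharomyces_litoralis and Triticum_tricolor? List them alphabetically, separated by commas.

Cavia_orientalis, Cercopithecus_longipes, Listeria_litoralis, Peromyscus_robustus, Raphanus_litoralis, Schizosaccharomyces_litoralis, Triticum_tricolor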